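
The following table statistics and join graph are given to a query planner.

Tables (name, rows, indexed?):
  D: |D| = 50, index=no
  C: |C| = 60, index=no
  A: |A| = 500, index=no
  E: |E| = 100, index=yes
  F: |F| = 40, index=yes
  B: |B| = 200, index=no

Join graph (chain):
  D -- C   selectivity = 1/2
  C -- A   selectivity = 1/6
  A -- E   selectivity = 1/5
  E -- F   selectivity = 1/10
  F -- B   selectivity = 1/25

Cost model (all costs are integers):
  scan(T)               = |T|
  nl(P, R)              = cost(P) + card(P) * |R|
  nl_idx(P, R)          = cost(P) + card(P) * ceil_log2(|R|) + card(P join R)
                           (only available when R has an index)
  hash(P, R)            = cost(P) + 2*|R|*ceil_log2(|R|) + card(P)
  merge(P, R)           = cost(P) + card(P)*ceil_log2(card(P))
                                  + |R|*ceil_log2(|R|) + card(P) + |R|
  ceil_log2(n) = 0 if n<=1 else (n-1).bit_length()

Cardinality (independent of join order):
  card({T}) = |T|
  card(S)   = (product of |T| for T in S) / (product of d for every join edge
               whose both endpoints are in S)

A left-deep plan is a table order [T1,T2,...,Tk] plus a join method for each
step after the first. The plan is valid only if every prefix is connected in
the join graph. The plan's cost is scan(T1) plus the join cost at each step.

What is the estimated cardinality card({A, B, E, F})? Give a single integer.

320000

Tables in S: A(500), B(200), E(100), F(40)
Edges inside S: A-E(d=5), E-F(d=10), F-B(d=25)
numerator = 500 * 200 * 100 * 40 = 400000000
denominator = 5 * 10 * 25 = 1250
card(S) = 400000000 / 1250 = 320000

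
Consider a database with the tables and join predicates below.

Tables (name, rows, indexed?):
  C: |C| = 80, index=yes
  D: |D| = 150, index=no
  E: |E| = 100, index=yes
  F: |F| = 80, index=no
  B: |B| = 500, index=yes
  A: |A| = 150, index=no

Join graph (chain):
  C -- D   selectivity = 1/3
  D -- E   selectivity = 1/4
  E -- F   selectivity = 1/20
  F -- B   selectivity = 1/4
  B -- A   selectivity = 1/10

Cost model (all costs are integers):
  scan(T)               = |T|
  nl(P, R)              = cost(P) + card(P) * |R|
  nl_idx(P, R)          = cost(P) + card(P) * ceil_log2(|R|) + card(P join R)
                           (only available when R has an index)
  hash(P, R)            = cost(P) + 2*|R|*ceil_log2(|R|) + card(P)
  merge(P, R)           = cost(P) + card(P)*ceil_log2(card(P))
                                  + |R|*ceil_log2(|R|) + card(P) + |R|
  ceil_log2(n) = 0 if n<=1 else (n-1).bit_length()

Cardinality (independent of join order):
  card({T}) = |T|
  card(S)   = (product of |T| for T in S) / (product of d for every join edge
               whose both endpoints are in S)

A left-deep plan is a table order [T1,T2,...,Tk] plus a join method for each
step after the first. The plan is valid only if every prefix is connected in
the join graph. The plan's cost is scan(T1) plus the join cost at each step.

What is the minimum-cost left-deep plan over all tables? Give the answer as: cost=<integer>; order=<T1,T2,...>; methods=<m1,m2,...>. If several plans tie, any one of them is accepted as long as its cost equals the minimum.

cost=28940960; order=F,E,B,A,D,C; methods=nl_idx,merge,hash,hash,hash

Selinger DP (subsets sized 1..n):
  {C}: scan cost=80, card=80
  {D}: scan cost=150, card=150
  {E}: scan cost=100, card=100
  {F}: scan cost=80, card=80
  {B}: scan cost=500, card=500
  {A}: scan cost=150, card=150
  {CD}: card=4000; try (C,hash)→1420, (D,merge)→2070, (C,merge)→2140, (D,hash)→2560, (C,nl_idx)→5200, (D,nl)→12080 …(+1); best=1420 via (C,hash)
  {DE}: card=3750; try (E,hash)→1700, (D,merge)→2250, (E,merge)→2300, (D,hash)→2600, (E,nl_idx)→4950, (D,nl)→15100 …(+1); best=1700 via (E,hash)
  {EF}: card=400; try (E,nl_idx)→1040, (F,hash)→1320, (E,merge)→1520, (F,merge)→1540, (E,hash)→1560, (E,nl)→8080 …(+1); best=1040 via (E,nl_idx)
  {BF}: card=10000; try (F,hash)→2120, (B,merge)→5720, (F,merge)→6140, (B,hash)→9160, (B,nl_idx)→10800, (B,nl)→40080 …(+1); best=2120 via (F,hash)
  {AB}: card=7500; try (A,hash)→3400, (B,merge)→6500, (A,merge)→6850, (B,nl_idx)→9000, (B,hash)→9300, (B,nl)→75150 …(+1); best=3400 via (A,hash)
  {CDE}: card=100000; try (C,hash)→6570, (E,hash)→6820, (C,merge)→51090, (E,merge)→54220, (C,nl_idx)→127950, (E,nl_idx)→129420 …(+2); best=6570 via (C,hash)
  {DEF}: card=15000; try (D,hash)→3840, (D,merge)→6390, (F,hash)→6570, (F,merge)→51090, (D,nl)→61040, (F,nl)→301700; best=3840 via (D,hash)
  {BEF}: card=50000; try (B,merge)→10040, (B,hash)→10440, (E,hash)→13520, (B,nl_idx)→54640, (E,nl_idx)→122120, (E,merge)→152920 …(+2); best=10040 via (B,merge)
  {ABF}: card=150000; try (F,hash)→12020, (A,hash)→14520, (F,merge)→109040, (A,merge)→153470, (F,nl)→603400, (A,nl)→1502120; best=12020 via (F,hash)
  {CDEF}: card=400000; try (C,hash)→19960, (F,hash)→107690, (C,merge)→229480, (C,nl_idx)→508840, (C,nl)→1203840, (F,merge)→1807210 …(+1); best=19960 via (C,hash)
  {BDEF}: card=1875000; try (B,hash)→27840, (D,hash)→62440, (B,merge)→233840, (D,merge)→861390, (B,nl_idx)→2013840, (B,nl)→7503840 …(+1); best=27840 via (B,hash)
  {ABEF}: card=750000; try (A,hash)→62440, (E,hash)→163420, (A,merge)→861390, (E,nl_idx)→1812020, (E,merge)→2862820, (A,nl)→7510040 …(+1); best=62440 via (A,hash)
  {BCDEF}: card=50000000; try (B,hash)→428960, (C,hash)→1903960, (B,merge)→8024960, (C,merge)→41278480, (B,nl_idx)→53619960, (C,nl_idx)→63152840 …(+2); best=428960 via (B,hash)
  {ABDEF}: card=28125000; try (D,hash)→814840, (A,hash)→1905240, (D,merge)→15813790, (A,merge)→41279190, (D,nl)→112562440, (A,nl)→281277840; best=814840 via (D,hash)
  {ABCDEF}: card=750000000; try (C,hash)→28940960, (A,hash)→50431360, (C,merge)→732065480, (C,nl_idx)→947689840, (A,merge)→1350430310, (C,nl)→2250814840 …(+1); best=28940960 via (C,hash)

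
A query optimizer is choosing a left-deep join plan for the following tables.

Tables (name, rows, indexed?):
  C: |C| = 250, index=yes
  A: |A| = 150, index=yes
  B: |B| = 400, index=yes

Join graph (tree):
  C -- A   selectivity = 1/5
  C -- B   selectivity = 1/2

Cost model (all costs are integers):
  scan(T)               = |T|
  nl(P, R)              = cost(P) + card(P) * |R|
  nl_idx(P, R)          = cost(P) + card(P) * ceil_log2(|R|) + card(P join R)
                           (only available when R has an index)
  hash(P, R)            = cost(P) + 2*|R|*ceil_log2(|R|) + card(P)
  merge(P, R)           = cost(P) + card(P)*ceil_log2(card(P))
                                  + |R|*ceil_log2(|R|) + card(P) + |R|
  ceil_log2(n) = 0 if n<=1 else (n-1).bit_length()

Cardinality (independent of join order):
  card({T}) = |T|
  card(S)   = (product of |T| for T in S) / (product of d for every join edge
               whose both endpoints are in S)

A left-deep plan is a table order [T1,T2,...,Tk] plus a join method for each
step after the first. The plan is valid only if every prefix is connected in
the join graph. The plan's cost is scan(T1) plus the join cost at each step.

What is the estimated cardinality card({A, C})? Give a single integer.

7500

Tables in S: A(150), C(250)
Edges inside S: C-A(d=5)
numerator = 150 * 250 = 37500
denominator = 5 = 5
card(S) = 37500 / 5 = 7500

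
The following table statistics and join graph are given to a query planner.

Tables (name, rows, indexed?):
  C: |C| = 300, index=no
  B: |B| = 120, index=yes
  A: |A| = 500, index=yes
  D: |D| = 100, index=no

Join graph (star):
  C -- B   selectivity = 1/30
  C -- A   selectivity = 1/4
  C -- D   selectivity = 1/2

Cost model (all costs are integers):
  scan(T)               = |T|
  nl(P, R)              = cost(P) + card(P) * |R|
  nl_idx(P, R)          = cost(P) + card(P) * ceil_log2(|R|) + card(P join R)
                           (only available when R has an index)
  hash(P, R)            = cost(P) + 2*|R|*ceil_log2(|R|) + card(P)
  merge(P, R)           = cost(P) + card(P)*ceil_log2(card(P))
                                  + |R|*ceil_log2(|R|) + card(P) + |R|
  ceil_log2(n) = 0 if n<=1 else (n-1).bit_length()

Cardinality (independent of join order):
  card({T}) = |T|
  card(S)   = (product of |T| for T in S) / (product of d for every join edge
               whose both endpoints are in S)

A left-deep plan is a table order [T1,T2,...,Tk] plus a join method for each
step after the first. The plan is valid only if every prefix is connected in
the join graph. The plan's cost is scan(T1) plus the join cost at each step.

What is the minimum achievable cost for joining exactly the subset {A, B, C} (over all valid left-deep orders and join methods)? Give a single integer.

12480

Selinger DP over subsets of {A,B,C}:
  {C}: scan cost=300, card=300
  {B}: scan cost=120, card=120
  {A}: scan cost=500, card=500
  {BC}: card=1200; try (B,hash)→2280, (B,nl_idx)→3600, (C,merge)→4080, (B,merge)→4260, (C,hash)→5640, (C,nl)→36120 …(+1); best=2280 via (B,hash)
  {AC}: card=37500; try (C,hash)→6400, (A,merge)→8300, (C,merge)→8500, (A,hash)→9600, (A,nl_idx)→40500, (A,nl)→150300 …(+1); best=6400 via (C,hash)
  {ABC}: card=150000; try (A,hash)→12480, (A,merge)→21680, (B,hash)→45580, (A,nl_idx)→163080, (B,nl_idx)→418900, (A,nl)→602280 …(+2); best=12480 via (A,hash)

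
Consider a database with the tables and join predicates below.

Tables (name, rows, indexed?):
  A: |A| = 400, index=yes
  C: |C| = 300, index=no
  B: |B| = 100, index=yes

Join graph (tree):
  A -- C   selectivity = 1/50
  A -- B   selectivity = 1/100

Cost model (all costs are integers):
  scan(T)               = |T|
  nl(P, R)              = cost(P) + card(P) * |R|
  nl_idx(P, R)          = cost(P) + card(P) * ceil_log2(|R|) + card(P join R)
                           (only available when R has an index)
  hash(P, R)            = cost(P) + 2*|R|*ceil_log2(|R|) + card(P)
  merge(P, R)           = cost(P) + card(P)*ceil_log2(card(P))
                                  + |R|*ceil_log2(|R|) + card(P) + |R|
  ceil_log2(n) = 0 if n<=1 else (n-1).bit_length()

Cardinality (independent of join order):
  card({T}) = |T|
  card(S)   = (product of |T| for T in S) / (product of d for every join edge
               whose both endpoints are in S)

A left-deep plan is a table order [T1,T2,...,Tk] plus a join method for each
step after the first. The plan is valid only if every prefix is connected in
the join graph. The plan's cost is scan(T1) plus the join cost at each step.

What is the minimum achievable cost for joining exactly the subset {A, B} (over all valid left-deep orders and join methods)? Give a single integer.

Selinger DP over subsets of {A,B}:
  {A}: scan cost=400, card=400
  {B}: scan cost=100, card=100
  {AB}: card=400; try (A,nl_idx)→1400, (B,hash)→2200, (B,nl_idx)→3600, (A,merge)→4900, (B,merge)→5200, (A,hash)→7400 …(+2); best=1400 via (A,nl_idx)

1400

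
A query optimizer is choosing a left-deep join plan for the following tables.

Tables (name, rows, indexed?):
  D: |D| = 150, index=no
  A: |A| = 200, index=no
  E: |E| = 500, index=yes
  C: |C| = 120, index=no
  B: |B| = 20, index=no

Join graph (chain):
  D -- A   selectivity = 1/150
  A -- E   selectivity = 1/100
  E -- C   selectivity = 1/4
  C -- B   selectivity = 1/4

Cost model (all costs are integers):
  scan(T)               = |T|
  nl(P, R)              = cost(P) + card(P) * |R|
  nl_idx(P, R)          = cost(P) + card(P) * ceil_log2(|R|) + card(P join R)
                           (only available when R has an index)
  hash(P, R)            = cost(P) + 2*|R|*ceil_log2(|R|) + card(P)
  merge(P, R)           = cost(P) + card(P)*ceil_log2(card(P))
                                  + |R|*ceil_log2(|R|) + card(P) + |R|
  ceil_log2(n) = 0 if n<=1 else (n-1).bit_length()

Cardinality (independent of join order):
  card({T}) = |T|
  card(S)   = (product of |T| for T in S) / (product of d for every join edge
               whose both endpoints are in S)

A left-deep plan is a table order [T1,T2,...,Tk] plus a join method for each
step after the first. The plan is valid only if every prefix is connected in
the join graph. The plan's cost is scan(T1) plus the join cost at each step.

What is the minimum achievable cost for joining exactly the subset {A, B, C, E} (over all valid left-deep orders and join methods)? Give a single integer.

Selinger DP over subsets of {A,B,C,E}:
  {A}: scan cost=200, card=200
  {E}: scan cost=500, card=500
  {C}: scan cost=120, card=120
  {B}: scan cost=20, card=20
  {AE}: card=1000; try (E,nl_idx)→3000, (A,hash)→4200, (E,merge)→7000, (A,merge)→7300, (E,hash)→9400, (E,nl)→100200 …(+1); best=3000 via (E,nl_idx)
  {CE}: card=15000; try (C,hash)→2680, (E,merge)→6080, (C,merge)→6460, (E,hash)→9240, (E,nl_idx)→16200, (E,nl)→60120 …(+1); best=2680 via (C,hash)
  {BC}: card=600; try (B,hash)→440, (C,merge)→1100, (B,merge)→1200, (C,hash)→1720, (C,nl)→2420, (B,nl)→2520; best=440 via (B,hash)
  {ACE}: card=30000; try (C,hash)→5680, (C,merge)→14960, (A,hash)→20880, (C,nl)→123000, (A,merge)→229480, (A,nl)→3002680; best=5680 via (C,hash)
  {BCE}: card=75000; try (E,hash)→10040, (E,merge)→12040, (B,hash)→17880, (E,nl_idx)→80840, (B,merge)→227800, (E,nl)→300440 …(+1); best=10040 via (E,hash)
  {ABCE}: card=150000; try (B,hash)→35880, (A,hash)→88240, (B,merge)→485800, (B,nl)→605680, (A,merge)→1361840, (A,nl)→15010040; best=35880 via (B,hash)

35880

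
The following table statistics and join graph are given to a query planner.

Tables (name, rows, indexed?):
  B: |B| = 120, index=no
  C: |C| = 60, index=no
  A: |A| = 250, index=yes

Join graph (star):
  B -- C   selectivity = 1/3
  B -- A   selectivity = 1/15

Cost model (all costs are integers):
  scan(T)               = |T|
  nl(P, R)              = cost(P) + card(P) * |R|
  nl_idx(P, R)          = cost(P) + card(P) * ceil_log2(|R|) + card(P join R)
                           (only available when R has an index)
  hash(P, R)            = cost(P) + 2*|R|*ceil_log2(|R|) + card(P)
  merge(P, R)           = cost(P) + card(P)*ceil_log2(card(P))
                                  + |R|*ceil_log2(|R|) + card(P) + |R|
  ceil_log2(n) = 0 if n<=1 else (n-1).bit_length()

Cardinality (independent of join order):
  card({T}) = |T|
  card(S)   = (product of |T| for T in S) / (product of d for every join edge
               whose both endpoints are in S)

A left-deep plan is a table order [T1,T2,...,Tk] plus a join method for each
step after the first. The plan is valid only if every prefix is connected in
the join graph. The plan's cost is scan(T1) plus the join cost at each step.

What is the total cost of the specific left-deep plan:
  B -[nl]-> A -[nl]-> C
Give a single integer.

150120

step 1: scan B: cost=120, card=120
step 2: join A via nl
    card(P join A) = 120*250/(15) = 2000
    cost = 120 + 120*250 = 30120
step 3: join C via nl
    card(P join C) = 2000*60/(3) = 40000
    cost = 30120 + 2000*60 = 150120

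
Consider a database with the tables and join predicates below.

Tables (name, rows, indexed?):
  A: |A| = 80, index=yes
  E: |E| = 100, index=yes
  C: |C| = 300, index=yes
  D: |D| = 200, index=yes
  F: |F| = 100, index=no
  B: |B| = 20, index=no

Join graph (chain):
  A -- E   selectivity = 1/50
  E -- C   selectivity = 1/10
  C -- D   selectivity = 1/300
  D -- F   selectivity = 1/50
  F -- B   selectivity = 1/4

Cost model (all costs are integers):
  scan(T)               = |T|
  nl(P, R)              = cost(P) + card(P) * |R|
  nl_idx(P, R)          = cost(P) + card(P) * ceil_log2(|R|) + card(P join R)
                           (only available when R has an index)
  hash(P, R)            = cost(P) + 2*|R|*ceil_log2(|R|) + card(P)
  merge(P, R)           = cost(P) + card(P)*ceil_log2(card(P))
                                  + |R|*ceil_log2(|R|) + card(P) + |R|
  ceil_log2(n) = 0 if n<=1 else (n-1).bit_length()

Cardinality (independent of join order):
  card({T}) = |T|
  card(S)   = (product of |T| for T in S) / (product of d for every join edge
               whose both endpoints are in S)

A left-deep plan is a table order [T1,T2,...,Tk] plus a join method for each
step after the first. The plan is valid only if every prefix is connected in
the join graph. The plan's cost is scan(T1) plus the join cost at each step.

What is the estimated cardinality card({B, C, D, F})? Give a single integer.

Tables in S: B(20), C(300), D(200), F(100)
Edges inside S: C-D(d=300), D-F(d=50), F-B(d=4)
numerator = 20 * 300 * 200 * 100 = 120000000
denominator = 300 * 50 * 4 = 60000
card(S) = 120000000 / 60000 = 2000

2000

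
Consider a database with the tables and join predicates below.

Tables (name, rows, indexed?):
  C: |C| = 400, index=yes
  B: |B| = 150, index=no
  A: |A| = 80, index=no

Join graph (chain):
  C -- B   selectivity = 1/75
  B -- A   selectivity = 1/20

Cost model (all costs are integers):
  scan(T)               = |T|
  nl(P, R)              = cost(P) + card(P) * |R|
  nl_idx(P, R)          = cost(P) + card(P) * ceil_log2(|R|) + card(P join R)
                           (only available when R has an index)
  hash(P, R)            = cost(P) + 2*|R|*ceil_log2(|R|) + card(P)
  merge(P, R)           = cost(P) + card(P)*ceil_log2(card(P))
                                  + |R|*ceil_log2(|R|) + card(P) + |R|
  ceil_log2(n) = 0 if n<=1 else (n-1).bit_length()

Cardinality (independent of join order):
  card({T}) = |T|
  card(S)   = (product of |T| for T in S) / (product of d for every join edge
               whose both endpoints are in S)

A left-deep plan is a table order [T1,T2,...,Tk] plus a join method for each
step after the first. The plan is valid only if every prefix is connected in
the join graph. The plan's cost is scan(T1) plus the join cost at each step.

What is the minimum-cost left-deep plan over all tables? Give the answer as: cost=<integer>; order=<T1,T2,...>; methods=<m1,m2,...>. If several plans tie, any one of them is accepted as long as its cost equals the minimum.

cost=4220; order=B,C,A; methods=nl_idx,hash

Selinger DP (subsets sized 1..n):
  {C}: scan cost=400, card=400
  {B}: scan cost=150, card=150
  {A}: scan cost=80, card=80
  {BC}: card=800; try (C,nl_idx)→2300, (B,hash)→3200, (C,merge)→5500, (B,merge)→5750, (C,hash)→7500, (C,nl)→60150 …(+1); best=2300 via (C,nl_idx)
  {AB}: card=600; try (A,hash)→1420, (B,merge)→2070, (A,merge)→2140, (B,hash)→2560, (B,nl)→12080, (A,nl)→12150; best=1420 via (A,hash)
  {ABC}: card=3200; try (A,hash)→4220, (C,hash)→9220, (C,nl_idx)→10020, (A,merge)→11740, (C,merge)→12020, (A,nl)→66300 …(+1); best=4220 via (A,hash)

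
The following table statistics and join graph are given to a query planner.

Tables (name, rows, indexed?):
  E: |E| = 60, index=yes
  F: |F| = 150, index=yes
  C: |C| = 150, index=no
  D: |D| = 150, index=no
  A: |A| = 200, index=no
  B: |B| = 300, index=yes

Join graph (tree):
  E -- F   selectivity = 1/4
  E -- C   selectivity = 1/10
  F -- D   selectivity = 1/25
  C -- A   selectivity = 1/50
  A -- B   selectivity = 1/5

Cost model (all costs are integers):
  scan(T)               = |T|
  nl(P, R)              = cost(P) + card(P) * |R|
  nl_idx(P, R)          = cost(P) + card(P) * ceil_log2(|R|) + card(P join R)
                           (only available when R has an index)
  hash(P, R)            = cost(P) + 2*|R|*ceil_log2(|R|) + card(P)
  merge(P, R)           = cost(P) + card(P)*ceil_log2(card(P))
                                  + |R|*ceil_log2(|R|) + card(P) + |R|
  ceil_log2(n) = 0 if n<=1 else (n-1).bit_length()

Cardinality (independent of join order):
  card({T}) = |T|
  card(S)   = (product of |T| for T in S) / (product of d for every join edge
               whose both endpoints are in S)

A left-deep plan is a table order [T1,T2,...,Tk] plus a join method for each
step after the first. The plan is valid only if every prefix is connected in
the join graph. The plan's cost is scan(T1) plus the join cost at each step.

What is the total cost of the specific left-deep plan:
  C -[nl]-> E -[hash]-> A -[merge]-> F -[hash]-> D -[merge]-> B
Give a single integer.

17211800

step 1: scan C: cost=150, card=150
step 2: join E via nl
    card(P join E) = 150*60/(10) = 900
    cost = 150 + 150*60 = 9150
step 3: join A via hash
    card(P join A) = 900*200/(50) = 3600
    cost = 9150 + 2*200*8 + 900 = 13250
step 4: join F via merge
    card(P join F) = 3600*150/(4) = 135000
    cost = 13250 + 3600*12 + 150*8 + 3600 + 150 = 61400
step 5: join D via hash
    card(P join D) = 135000*150/(25) = 810000
    cost = 61400 + 2*150*8 + 135000 = 198800
step 6: join B via merge
    card(P join B) = 810000*300/(5) = 48600000
    cost = 198800 + 810000*20 + 300*9 + 810000 + 300 = 17211800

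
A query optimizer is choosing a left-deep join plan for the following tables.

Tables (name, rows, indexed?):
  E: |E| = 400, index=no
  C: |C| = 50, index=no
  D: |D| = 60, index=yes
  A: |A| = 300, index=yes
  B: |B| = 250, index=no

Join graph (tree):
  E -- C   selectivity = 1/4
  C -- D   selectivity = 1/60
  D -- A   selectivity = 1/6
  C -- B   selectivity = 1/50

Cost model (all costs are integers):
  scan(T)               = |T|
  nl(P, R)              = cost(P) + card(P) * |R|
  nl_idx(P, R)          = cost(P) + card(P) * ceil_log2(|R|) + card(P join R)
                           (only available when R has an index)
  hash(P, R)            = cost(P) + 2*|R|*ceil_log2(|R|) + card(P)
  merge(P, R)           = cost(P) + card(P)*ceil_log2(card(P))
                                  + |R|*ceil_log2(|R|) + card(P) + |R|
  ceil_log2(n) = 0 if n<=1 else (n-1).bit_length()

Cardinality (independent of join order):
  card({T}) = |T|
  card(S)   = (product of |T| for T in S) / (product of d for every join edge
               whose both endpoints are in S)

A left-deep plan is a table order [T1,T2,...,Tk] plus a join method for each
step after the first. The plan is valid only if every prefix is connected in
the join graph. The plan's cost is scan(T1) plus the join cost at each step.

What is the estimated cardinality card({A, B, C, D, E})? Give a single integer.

1250000

Tables in S: A(300), B(250), C(50), D(60), E(400)
Edges inside S: E-C(d=4), C-D(d=60), D-A(d=6), C-B(d=50)
numerator = 300 * 250 * 50 * 60 * 400 = 90000000000
denominator = 4 * 60 * 6 * 50 = 72000
card(S) = 90000000000 / 72000 = 1250000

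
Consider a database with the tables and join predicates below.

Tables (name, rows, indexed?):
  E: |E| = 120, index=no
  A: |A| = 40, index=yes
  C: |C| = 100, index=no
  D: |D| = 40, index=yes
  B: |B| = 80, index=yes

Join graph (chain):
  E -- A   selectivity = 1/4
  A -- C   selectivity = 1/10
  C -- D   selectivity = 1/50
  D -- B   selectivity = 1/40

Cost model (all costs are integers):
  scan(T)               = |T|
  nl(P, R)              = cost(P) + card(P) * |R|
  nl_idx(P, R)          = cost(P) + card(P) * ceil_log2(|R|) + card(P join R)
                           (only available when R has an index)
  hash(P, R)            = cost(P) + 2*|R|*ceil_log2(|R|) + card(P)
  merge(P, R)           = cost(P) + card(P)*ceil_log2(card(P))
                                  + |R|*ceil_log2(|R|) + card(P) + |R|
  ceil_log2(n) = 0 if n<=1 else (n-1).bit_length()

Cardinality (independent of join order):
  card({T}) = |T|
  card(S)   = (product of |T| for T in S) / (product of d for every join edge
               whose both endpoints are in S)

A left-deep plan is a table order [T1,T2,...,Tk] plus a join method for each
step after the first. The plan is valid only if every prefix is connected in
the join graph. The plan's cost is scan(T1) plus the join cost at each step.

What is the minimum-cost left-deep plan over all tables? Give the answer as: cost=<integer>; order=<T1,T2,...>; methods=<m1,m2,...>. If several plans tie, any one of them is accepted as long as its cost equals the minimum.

Selinger DP (subsets sized 1..n):
  {E}: scan cost=120, card=120
  {A}: scan cost=40, card=40
  {C}: scan cost=100, card=100
  {D}: scan cost=40, card=40
  {B}: scan cost=80, card=80
  {AE}: card=1200; try (A,hash)→720, (E,merge)→1280, (A,merge)→1360, (E,hash)→1760, (A,nl_idx)→2040, (E,nl)→4840 …(+1); best=720 via (A,hash)
  {AC}: card=400; try (A,hash)→680, (A,nl_idx)→1100, (C,merge)→1120, (A,merge)→1180, (C,hash)→1480, (C,nl)→4040 …(+1); best=680 via (A,hash)
  {CD}: card=80; try (D,hash)→680, (D,nl_idx)→780, (C,merge)→1120, (D,merge)→1180, (C,hash)→1480, (C,nl)→4040 …(+1); best=680 via (D,hash)
  {BD}: card=80; try (B,nl_idx)→400, (D,hash)→640, (D,nl_idx)→640, (B,merge)→960, (D,merge)→1000, (B,hash)→1200 …(+2); best=400 via (B,nl_idx)
  {ACE}: card=12000; try (E,hash)→2760, (C,hash)→3320, (E,merge)→5640, (C,merge)→15920, (E,nl)→48680, (C,nl)→120720; best=2760 via (E,hash)
  {ACD}: card=320; try (A,hash)→1240, (A,nl_idx)→1480, (D,hash)→1560, (A,merge)→1600, (D,nl_idx)→3400, (A,nl)→3880 …(+2); best=1240 via (A,hash)
  {BCD}: card=160; try (B,nl_idx)→1400, (C,merge)→1840, (C,hash)→1880, (B,hash)→1880, (B,merge)→1960, (B,nl)→7080 …(+1); best=1400 via (B,nl_idx)
  {ACDE}: card=9600; try (E,hash)→3240, (E,merge)→5400, (D,hash)→15240, (E,nl)→39640, (D,nl_idx)→84360, (D,merge)→183040 …(+1); best=3240 via (E,hash)
  {ABCD}: card=640; try (A,hash)→2040, (B,hash)→2680, (A,nl_idx)→3000, (A,merge)→3120, (B,nl_idx)→4120, (B,merge)→5080 …(+2); best=2040 via (A,hash)
  {ABCDE}: card=19200; try (E,hash)→4360, (E,merge)→10040, (B,hash)→13960, (E,nl)→78840, (B,nl_idx)→89640, (B,merge)→147880 …(+1); best=4360 via (E,hash)

cost=4360; order=C,D,B,A,E; methods=hash,nl_idx,hash,hash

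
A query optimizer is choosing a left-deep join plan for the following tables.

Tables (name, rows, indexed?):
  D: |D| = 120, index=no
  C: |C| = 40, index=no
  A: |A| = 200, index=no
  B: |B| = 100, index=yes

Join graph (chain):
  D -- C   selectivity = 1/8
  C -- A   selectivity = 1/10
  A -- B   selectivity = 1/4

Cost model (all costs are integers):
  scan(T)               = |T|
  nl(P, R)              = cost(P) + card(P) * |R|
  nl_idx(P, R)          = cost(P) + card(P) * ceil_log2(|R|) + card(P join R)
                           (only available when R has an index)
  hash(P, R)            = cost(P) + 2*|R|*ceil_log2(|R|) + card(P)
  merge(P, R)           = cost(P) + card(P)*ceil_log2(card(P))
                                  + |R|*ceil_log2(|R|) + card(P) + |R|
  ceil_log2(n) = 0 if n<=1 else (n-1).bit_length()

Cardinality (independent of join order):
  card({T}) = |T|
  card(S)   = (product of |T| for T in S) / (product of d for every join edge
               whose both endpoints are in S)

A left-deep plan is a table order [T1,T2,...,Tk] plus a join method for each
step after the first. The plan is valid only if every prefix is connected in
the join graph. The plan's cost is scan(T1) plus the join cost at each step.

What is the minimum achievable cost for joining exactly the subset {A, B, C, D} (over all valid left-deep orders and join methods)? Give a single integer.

Selinger DP over subsets of {A,B,C,D}:
  {D}: scan cost=120, card=120
  {C}: scan cost=40, card=40
  {A}: scan cost=200, card=200
  {B}: scan cost=100, card=100
  {CD}: card=600; try (C,hash)→720, (D,merge)→1280, (C,merge)→1360, (D,hash)→1760, (D,nl)→4840, (C,nl)→4920; best=720 via (C,hash)
  {AC}: card=800; try (C,hash)→880, (A,merge)→2120, (C,merge)→2280, (A,hash)→3280, (A,nl)→8040, (C,nl)→8200; best=880 via (C,hash)
  {AB}: card=5000; try (B,hash)→1800, (A,merge)→2700, (B,merge)→2800, (A,hash)→3400, (B,nl_idx)→6600, (A,nl)→20100 …(+1); best=1800 via (B,hash)
  {ACD}: card=12000; try (D,hash)→3360, (A,hash)→4520, (A,merge)→9120, (D,merge)→10640, (D,nl)→96880, (A,nl)→120720; best=3360 via (D,hash)
  {ABC}: card=20000; try (B,hash)→3080, (C,hash)→7280, (B,merge)→10480, (B,nl_idx)→26480, (C,merge)→72080, (B,nl)→80880 …(+1); best=3080 via (B,hash)
  {ABCD}: card=300000; try (B,hash)→16760, (D,hash)→24760, (B,merge)→184160, (D,merge)→324040, (B,nl_idx)→387360, (B,nl)→1203360 …(+1); best=16760 via (B,hash)

16760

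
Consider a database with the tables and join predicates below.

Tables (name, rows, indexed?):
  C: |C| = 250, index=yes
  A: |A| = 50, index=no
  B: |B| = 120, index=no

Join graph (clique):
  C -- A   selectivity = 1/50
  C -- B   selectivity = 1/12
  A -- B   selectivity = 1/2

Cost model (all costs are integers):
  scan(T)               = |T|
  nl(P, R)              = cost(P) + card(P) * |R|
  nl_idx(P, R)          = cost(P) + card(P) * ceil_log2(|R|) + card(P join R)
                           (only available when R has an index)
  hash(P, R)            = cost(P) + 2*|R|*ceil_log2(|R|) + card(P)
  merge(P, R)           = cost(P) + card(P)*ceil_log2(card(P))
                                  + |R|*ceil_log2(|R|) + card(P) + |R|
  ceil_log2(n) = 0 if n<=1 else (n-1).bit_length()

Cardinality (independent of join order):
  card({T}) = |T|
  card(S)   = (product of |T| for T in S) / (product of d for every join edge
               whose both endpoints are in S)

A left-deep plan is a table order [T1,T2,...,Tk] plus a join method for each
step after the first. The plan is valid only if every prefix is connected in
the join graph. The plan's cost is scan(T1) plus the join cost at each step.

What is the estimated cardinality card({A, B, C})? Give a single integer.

1250

Tables in S: A(50), B(120), C(250)
Edges inside S: C-A(d=50), C-B(d=12), A-B(d=2)
numerator = 50 * 120 * 250 = 1500000
denominator = 50 * 12 * 2 = 1200
card(S) = 1500000 / 1200 = 1250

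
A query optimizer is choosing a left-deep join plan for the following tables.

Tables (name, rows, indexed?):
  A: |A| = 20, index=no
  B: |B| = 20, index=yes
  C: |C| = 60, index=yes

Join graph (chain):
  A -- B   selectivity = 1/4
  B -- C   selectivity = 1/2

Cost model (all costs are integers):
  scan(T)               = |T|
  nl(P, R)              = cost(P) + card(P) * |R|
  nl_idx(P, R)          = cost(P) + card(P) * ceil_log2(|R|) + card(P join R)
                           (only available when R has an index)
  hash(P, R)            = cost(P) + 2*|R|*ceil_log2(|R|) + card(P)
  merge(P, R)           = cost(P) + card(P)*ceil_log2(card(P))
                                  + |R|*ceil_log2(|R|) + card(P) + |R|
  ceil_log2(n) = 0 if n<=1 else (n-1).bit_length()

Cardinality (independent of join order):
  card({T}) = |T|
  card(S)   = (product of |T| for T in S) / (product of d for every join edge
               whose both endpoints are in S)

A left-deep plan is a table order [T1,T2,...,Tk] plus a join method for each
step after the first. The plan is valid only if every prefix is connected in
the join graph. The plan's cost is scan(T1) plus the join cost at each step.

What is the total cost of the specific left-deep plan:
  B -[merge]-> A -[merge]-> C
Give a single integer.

step 1: scan B: cost=20, card=20
step 2: join A via merge
    card(P join A) = 20*20/(4) = 100
    cost = 20 + 20*5 + 20*5 + 20 + 20 = 260
step 3: join C via merge
    card(P join C) = 100*60/(2) = 3000
    cost = 260 + 100*7 + 60*6 + 100 + 60 = 1480

1480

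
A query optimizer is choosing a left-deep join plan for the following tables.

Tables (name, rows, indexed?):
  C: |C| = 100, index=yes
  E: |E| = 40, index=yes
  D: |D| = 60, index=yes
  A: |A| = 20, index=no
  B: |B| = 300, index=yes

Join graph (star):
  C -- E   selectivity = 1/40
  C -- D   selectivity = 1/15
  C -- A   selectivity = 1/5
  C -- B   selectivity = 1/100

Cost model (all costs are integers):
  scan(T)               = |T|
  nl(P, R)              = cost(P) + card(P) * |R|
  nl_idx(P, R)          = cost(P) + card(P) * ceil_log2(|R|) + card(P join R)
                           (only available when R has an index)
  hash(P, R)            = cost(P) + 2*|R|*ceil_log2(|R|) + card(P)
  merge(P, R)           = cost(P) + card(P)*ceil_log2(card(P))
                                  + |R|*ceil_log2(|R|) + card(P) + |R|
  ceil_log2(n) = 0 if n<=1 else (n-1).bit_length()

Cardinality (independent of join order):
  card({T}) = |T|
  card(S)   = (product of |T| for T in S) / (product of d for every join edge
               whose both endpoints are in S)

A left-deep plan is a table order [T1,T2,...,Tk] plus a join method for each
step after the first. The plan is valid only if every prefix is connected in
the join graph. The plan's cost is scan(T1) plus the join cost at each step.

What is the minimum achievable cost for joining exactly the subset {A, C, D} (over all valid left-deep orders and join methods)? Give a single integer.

1480

Selinger DP over subsets of {A,C,D}:
  {C}: scan cost=100, card=100
  {D}: scan cost=60, card=60
  {A}: scan cost=20, card=20
  {CD}: card=400; try (C,nl_idx)→880, (D,hash)→920, (D,nl_idx)→1100, (C,merge)→1280, (D,merge)→1320, (C,hash)→1520 …(+2); best=880 via (C,nl_idx)
  {AC}: card=400; try (A,hash)→400, (C,nl_idx)→560, (C,merge)→940, (A,merge)→1020, (C,hash)→1440, (C,nl)→2020 …(+1); best=400 via (A,hash)
  {ACD}: card=1600; try (A,hash)→1480, (D,hash)→1520, (D,nl_idx)→4400, (D,merge)→4820, (A,merge)→5000, (A,nl)→8880 …(+1); best=1480 via (A,hash)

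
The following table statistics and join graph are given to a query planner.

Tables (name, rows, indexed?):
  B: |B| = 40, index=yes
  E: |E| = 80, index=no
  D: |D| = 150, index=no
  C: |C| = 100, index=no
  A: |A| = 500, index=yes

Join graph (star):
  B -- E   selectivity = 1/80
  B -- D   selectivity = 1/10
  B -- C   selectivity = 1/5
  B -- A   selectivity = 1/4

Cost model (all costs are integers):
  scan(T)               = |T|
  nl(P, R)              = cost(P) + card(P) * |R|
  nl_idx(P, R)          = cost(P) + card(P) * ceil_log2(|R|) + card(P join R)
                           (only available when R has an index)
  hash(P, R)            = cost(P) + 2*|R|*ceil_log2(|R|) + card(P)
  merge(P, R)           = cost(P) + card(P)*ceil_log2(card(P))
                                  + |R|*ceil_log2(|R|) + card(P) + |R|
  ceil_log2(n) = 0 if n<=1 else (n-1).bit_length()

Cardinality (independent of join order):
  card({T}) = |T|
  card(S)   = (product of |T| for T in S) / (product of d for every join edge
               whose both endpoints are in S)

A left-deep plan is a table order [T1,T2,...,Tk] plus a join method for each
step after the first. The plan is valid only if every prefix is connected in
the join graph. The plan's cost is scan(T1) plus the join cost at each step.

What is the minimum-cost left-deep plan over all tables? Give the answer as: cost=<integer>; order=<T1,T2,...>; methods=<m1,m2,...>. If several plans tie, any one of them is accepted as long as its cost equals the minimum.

Selinger DP (subsets sized 1..n):
  {B}: scan cost=40, card=40
  {E}: scan cost=80, card=80
  {D}: scan cost=150, card=150
  {C}: scan cost=100, card=100
  {A}: scan cost=500, card=500
  {BE}: card=40; try (B,nl_idx)→600, (B,hash)→640, (E,merge)→960, (B,merge)→1000, (E,hash)→1200, (E,nl)→3240 …(+1); best=600 via (B,nl_idx)
  {BD}: card=600; try (B,hash)→780, (B,nl_idx)→1650, (D,merge)→1670, (B,merge)→1780, (D,hash)→2480, (D,nl)→6040 …(+1); best=780 via (B,hash)
  {BC}: card=800; try (B,hash)→680, (C,merge)→1120, (B,merge)→1180, (C,hash)→1480, (B,nl_idx)→1500, (C,nl)→4040 …(+1); best=680 via (B,hash)
  {AB}: card=5000; try (B,hash)→1480, (A,merge)→5320, (A,nl_idx)→5400, (B,merge)→5780, (B,nl_idx)→8500, (A,hash)→9080 …(+2); best=1480 via (B,hash)
  {BDE}: card=600; try (D,merge)→2230, (E,hash)→2500, (D,hash)→3040, (D,nl)→6600, (E,merge)→8020, (E,nl)→48780; best=2230 via (D,merge)
  {BCE}: card=800; try (C,merge)→1680, (C,hash)→2040, (E,hash)→2600, (C,nl)→4600, (E,merge)→10120, (E,nl)→64680; best=1680 via (C,merge)
  {ABE}: card=5000; try (A,merge)→5880, (A,nl_idx)→5960, (E,hash)→7600, (A,hash)→9640, (A,nl)→20600, (E,merge)→72120 …(+1); best=5880 via (A,merge)
  {BCD}: card=12000; try (C,hash)→2780, (D,hash)→3880, (C,merge)→8180, (D,merge)→10830, (C,nl)→60780, (D,nl)→120680; best=2780 via (C,hash)
  {ABD}: card=75000; try (D,hash)→8880, (A,hash)→10380, (A,merge)→12380, (D,merge)→72830, (A,nl_idx)→81180, (A,nl)→300780 …(+1); best=8880 via (D,hash)
  {ABC}: card=100000; try (C,hash)→7880, (A,hash)→10480, (A,merge)→14480, (C,merge)→72280, (A,nl_idx)→107880, (A,nl)→400680 …(+1); best=7880 via (C,hash)
  {BCDE}: card=12000; try (C,hash)→4230, (D,hash)→4880, (C,merge)→9630, (D,merge)→11830, (E,hash)→15900, (C,nl)→62230 …(+3); best=4230 via (C,hash)
  {ABDE}: card=75000; try (A,hash)→11830, (D,hash)→13280, (A,merge)→13830, (D,merge)→77230, (A,nl_idx)→82630, (E,hash)→85000 …(+4); best=11830 via (A,hash)
  {ABCE}: card=100000; try (A,hash)→11480, (C,hash)→12280, (A,merge)→15480, (C,merge)→76680, (A,nl_idx)→108880, (E,hash)→109000 …(+4); best=11480 via (A,hash)
  {ABCD}: card=1500000; try (A,hash)→23780, (C,hash)→85280, (D,hash)→110280, (A,merge)→187780, (C,merge)→1359680, (A,nl_idx)→1610780 …(+4); best=23780 via (A,hash)
  {ABCDE}: card=1500000; try (A,hash)→25230, (C,hash)→88230, (D,hash)→113880, (A,merge)→189230, (C,merge)→1362630, (E,hash)→1524900 …(+7); best=25230 via (A,hash)

cost=25230; order=E,B,D,C,A; methods=nl_idx,merge,hash,hash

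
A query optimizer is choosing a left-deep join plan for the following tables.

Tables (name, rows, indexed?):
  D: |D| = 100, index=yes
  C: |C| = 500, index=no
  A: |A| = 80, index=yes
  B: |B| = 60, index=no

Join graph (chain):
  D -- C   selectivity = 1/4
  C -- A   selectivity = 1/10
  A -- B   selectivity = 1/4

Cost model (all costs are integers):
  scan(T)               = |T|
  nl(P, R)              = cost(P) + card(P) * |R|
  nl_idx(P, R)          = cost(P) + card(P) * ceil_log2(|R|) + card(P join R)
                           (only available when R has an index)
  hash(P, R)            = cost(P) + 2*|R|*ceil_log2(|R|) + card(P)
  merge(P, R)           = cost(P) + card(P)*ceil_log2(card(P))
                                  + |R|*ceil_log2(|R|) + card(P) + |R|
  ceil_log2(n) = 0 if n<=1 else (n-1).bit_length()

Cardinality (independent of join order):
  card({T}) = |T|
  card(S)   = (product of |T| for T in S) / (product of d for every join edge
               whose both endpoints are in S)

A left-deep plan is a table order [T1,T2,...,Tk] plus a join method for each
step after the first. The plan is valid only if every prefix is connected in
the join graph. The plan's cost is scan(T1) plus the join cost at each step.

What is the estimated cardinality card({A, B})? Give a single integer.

1200

Tables in S: A(80), B(60)
Edges inside S: A-B(d=4)
numerator = 80 * 60 = 4800
denominator = 4 = 4
card(S) = 4800 / 4 = 1200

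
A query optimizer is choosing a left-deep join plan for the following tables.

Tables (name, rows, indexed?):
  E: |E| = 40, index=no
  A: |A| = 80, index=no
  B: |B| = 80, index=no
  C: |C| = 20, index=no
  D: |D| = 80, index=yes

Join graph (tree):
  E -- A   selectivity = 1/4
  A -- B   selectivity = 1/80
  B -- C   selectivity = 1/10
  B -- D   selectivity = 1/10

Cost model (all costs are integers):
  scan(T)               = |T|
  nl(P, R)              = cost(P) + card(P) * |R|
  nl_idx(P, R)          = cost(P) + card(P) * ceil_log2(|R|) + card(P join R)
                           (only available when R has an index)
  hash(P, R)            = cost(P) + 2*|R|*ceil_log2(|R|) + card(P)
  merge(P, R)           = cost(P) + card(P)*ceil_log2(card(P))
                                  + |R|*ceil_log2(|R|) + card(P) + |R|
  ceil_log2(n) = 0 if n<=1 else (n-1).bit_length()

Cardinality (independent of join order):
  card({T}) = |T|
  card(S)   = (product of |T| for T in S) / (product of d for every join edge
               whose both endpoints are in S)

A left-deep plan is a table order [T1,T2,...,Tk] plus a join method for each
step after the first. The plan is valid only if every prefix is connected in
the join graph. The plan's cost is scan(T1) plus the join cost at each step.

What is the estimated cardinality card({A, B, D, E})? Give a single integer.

6400

Tables in S: A(80), B(80), D(80), E(40)
Edges inside S: E-A(d=4), A-B(d=80), B-D(d=10)
numerator = 80 * 80 * 80 * 40 = 20480000
denominator = 4 * 80 * 10 = 3200
card(S) = 20480000 / 3200 = 6400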